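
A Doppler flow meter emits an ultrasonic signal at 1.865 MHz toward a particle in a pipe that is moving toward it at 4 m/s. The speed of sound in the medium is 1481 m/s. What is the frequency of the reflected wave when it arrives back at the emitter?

At the particle in a pipe (a moving observer), f₁ = f₀ · (v + u)/v = 1.865 × 1485/1481 ≈ 1.8700 MHz.
The reflection then acts as a moving source: f₂ = f₁ · v/(v − u) ≈ 1.8751 MHz.

1.8751 MHz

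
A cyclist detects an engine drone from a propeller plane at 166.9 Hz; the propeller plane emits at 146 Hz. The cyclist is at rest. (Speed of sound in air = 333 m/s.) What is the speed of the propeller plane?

42 m/s

f' > f, so the propeller plane is approaching.
f' = f · v/(v − v_s) ⇒ v_s = v · |1 − f/f'|.
v_s = 333 × |1 − 146/166.9| = 333 × 0.1252 ≈ 42 m/s.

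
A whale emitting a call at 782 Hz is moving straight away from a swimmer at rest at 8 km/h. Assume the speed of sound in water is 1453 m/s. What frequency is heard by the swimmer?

781 Hz

8 km/h = 2.222 m/s.
Only the source moves, away from the listener, so f' = f · v/(v + v_s).
f' = 782 × 1453/(1453 + 2.222) = 782 × 1453/1455 ≈ 781 Hz.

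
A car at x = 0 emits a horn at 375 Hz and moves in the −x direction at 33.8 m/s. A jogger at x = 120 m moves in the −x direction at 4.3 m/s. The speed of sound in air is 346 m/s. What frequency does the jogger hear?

The observer lies on the +x side, so the source is heading away from the observer and the observer is heading toward the source.
With source receding and observer approaching, f' = f · (v + v_o)/(v + v_s).
f' = 375 × (346 + 4.3)/(346 + 33.8) = 375 × 350.3/379.8 ≈ 346 Hz.

346 Hz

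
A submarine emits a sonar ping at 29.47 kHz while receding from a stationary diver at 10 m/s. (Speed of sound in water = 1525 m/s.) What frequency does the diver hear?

With the source moving away from a stationary observer, f' = f · v/(v + v_s).
f' = 29.47 × 1525/(1525 + 10) = 29.47 × 1525/1535 ≈ 29.3 kHz.

29.3 kHz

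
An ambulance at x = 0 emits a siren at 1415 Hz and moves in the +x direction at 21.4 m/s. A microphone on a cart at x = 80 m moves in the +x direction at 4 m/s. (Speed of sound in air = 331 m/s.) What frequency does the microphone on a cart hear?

1495 Hz

The observer lies on the +x side, so the source is heading toward the observer and the observer is heading away from the source.
General Doppler shift: f' = f · (v − v_o)/(v − v_s).
f' = 1415 × (331 − 4)/(331 − 21.4) = 1415 × 327/309.6 ≈ 1495 Hz.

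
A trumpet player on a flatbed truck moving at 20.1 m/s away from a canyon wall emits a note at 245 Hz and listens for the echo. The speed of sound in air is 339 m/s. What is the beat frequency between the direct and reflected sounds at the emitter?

27.4 Hz

The canyon wall receives the sound from a moving source: f₁ = f₀ · v/(v + v_e) = 245 × 339/359.1 ≈ 231.3 Hz.
On the return leg the trumpet player on a flatbed truck is a moving observer: f₂ = f₁ · (v − v_e)/v = 231.3 × 318.9/339 ≈ 217.6 Hz.
Beat against the emitted tone: |f₂ − f₀| = 2v_e·f₀/(v + v_e) = 2 × 20.1 × 245/359.1 ≈ 27.4 Hz.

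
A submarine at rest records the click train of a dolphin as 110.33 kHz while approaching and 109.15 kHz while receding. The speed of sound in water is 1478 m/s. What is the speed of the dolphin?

f₁/f₂ = (v + v_s)/(v − v_s), so v_s = v · (f₁ − f₂)/(f₁ + f₂).
v_s = 1478 × (110.33 − 109.15)/(110.33 + 109.15) = 1478 × 1.18/219.48 ≈ 7.9 m/s.

7.9 m/s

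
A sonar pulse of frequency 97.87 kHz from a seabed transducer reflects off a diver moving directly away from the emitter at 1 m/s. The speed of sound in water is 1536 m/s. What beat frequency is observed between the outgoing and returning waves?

The diver first receives the wave as a moving observer: f₁ = f₀ · (v − u)/v = 97.87 × (1536 − 1)/1536 ≈ 97.8063 kHz.
On reflection it acts as a source moving away from the stationary detector: f₂ = f₁ · v/(v + u) = 97.8063 × 1536/1537 ≈ 97.7426 kHz.
Equivalently f₂ = f₀ · (v − u)/(v + u).
Beat frequency (with f₀ = 97870 Hz): |f₂ − f₀| = 2u·f₀/(v + u) = 2 × 1 × 97870/1537 ≈ 127 Hz.

127 Hz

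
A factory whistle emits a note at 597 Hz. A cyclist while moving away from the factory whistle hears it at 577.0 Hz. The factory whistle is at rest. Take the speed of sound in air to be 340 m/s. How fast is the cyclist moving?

11.4 m/s

f' = f · (v − v_o)/v ⇒ v_o = v · |f'/f − 1|.
v_o = 340 × |577.0/597 − 1| = 340 × 0.0335 ≈ 11.4 m/s.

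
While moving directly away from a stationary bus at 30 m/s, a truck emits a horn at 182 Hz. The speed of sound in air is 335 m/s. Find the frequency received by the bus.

Only the source moves, away from the listener, so f' = f · v/(v + v_s).
f' = 182 × 335/(335 + 30) = 182 × 335/365 ≈ 167 Hz.

167 Hz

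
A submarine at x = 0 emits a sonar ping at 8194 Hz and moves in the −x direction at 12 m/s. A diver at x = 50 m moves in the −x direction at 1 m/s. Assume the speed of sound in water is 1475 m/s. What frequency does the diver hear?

The observer lies on the +x side, so the source is heading away from the observer and the observer is heading toward the source.
Both move, so f' = f · (v + v_o)/(v + v_s).
f' = 8194 × (1475 + 1)/(1475 + 12) = 8194 × 1476/1487 ≈ 8133 Hz.

8133 Hz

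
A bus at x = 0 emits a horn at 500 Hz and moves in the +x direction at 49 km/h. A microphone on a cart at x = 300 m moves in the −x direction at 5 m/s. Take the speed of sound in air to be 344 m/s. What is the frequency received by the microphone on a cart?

528 Hz

49 km/h = 13.61 m/s.
The observer lies on the +x side, so the source is heading toward the observer and the observer is heading toward the source.
With source approaching and observer approaching, f' = f · (v + v_o)/(v − v_s).
f' = 500 × (344 + 5)/(344 − 13.61) = 500 × 349/330.39 ≈ 528 Hz.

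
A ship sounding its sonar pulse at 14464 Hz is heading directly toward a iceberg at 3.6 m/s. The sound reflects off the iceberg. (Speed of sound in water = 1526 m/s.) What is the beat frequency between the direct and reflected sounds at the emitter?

The iceberg receives the sound from a moving source: f₁ = f₀ · v/(v − v_e) = 14464 × 1526/1522.4 ≈ 14498.2 Hz.
On the return leg the ship is a moving observer: f₂ = f₁ · (v + v_e)/v = 14498.2 × 1529.6/1526 ≈ 14532.4 Hz.
Equivalently f₂ = f₀ · (v + v_e)/(v − v_e).
Beat against the emitted tone: |f₂ − f₀| = 2v_e·f₀/(v − v_e) = 2 × 3.6 × 14464/1522.4 ≈ 68 Hz.

68 Hz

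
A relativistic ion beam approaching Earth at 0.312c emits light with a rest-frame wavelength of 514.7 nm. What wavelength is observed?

372.7 nm

Relativistic Doppler for wavelength: λ' = λ₀ · √((1 − β)/(1 + β)).
λ' = 514.7 × √(0.6880/1.3120) = 514.7 × 0.72415 ≈ 372.7 nm.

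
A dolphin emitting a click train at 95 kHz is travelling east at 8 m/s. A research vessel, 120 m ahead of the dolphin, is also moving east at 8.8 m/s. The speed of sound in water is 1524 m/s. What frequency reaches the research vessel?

94.9 kHz

The research vessel is ahead, so the dolphin is moving toward it while the research vessel is moving away from the dolphin.
With source approaching and observer receding, f' = f · (v − v_o)/(v − v_s).
f' = 95 × (1524 − 8.8)/(1524 − 8) = 95 × 1515.2/1516 ≈ 94.9 kHz.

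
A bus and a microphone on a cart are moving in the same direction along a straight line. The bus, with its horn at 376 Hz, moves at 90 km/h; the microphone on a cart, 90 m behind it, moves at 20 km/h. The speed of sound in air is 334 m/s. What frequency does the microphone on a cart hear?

90 km/h = 25 m/s; 20 km/h = 5.556 m/s.
The microphone on a cart is behind, so the bus is moving away from it while the microphone on a cart is moving toward the bus.
With source receding and observer approaching, f' = f · (v + v_o)/(v + v_s).
f' = 376 × (334 + 5.556)/(334 + 25) = 376 × 339.56/359 ≈ 356 Hz.

356 Hz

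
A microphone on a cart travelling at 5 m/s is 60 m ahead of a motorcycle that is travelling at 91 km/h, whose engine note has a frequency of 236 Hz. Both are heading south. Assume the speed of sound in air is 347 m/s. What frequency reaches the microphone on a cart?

251 Hz

91 km/h = 25.28 m/s.
The microphone on a cart is ahead, so the motorcycle is moving toward it while the microphone on a cart is moving away from the motorcycle.
With source approaching and observer receding, f' = f · (v − v_o)/(v − v_s).
f' = 236 × (347 − 5)/(347 − 25.28) = 236 × 342/321.72 ≈ 251 Hz.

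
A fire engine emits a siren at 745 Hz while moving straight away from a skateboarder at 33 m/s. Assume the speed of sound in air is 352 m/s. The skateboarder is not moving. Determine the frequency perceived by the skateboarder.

681 Hz

Only the source moves, away from the listener, so f' = f · v/(v + v_s).
f' = 745 × 352/(352 + 33) = 745 × 352/385 ≈ 681 Hz.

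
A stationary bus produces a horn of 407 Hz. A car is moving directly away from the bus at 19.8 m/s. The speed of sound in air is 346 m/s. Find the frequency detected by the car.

Moving observer, stationary source: f' = f · (v − v_o)/v.
f' = 407 × (346 − 19.8)/346 = 407 × 326.2/346 ≈ 384 Hz.

384 Hz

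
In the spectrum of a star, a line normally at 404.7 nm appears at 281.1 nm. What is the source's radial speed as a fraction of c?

λ'/λ₀ = 0.6946 < 1 (blueshift), so the source is approaching.
λ'/λ₀ = √((1 − β)/(1 + β)) for an approaching source ⇒ β = (1 − r²)/(1 + r²) with r = λ'/λ₀.
β = (1 − 0.4825)/(1 + 0.4825) ≈ 0.349.

0.349c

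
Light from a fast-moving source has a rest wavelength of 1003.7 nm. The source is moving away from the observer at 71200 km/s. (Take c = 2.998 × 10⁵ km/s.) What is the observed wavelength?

β = v/c = 71200/299800 = 0.2375.
Relativistic Doppler for wavelength: λ' = λ₀ · √((1 + β)/(1 − β)).
λ' = 1003.7 × √(1.2375/0.7625) = 1003.7 × 1.27394 ≈ 1278.7 nm.

1278.7 nm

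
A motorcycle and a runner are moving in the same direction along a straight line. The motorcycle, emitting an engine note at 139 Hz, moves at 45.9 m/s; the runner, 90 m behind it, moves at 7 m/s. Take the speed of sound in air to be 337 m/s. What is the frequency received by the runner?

The runner is behind, so the motorcycle is moving away from it while the runner is moving toward the motorcycle.
General Doppler shift: f' = f · (v + v_o)/(v + v_s).
f' = 139 × (337 + 7)/(337 + 45.9) = 139 × 344/382.9 ≈ 125 Hz.

125 Hz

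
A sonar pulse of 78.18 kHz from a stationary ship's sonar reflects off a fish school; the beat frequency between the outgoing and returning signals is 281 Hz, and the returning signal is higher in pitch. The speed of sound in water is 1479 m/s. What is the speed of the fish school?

2.65 m/s

Double Doppler shift off a moving reflector: f₂ = f₀ · (v + u)/(v − u) (u > 0 toward emitter).
Returning signal is higher, so f₂ = f₀ + Δf = 78180 + 281 = 78461 Hz.
Rearranging, u = v · (f₂ − f₀)/(f₂ + f₀) = 1479 × 281/156641 ≈ 2.65 m/s.
So the fish school is moving at 2.65 m/s toward the emitter.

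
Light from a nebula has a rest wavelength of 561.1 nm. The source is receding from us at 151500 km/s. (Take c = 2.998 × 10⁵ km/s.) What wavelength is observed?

978.8 nm

β = v/c = 151500/299800 = 0.5053.
Relativistic Doppler for wavelength: λ' = λ₀ · √((1 + β)/(1 − β)).
λ' = 561.1 × √(1.5053/0.4947) = 561.1 × 1.74446 ≈ 978.8 nm.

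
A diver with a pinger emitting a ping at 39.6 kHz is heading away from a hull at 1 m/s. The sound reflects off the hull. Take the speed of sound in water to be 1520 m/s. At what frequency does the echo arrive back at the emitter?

The hull receives the sound from a moving source: f₁ = f₀ · v/(v + v_e) = 39.6 × 1520/1521 ≈ 39.6 kHz.
On the return leg the diver with a pinger is a moving observer: f₂ = f₁ · (v − v_e)/v = 39.6 × 1519/1520 ≈ 39.5 kHz.
Equivalently f₂ = f₀ · (v − v_e)/(v + v_e).

39.5 kHz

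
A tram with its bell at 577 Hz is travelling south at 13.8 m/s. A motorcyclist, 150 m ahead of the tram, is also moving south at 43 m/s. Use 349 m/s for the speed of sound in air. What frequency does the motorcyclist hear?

527 Hz

The motorcyclist is ahead, so the tram is moving toward it while the motorcyclist is moving away from the tram.
With source approaching and observer receding, f' = f · (v − v_o)/(v − v_s).
f' = 577 × (349 − 43)/(349 − 13.8) = 577 × 306/335.2 ≈ 527 Hz.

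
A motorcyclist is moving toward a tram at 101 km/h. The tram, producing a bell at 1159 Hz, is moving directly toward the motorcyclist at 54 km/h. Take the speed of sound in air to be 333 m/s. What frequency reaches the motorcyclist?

1316 Hz

54 km/h = 15 m/s; 101 km/h = 28.06 m/s.
General Doppler shift: f' = f · (v + v_o)/(v − v_s).
f' = 1159 × (333 + 28.06)/(333 − 15) = 1159 × 361.06/318 ≈ 1316 Hz.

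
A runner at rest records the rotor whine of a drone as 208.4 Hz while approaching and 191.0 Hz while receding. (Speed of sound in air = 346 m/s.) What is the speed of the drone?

15.1 m/s

f₁/f₂ = (v + v_s)/(v − v_s), so v_s = v · (f₁ − f₂)/(f₁ + f₂).
v_s = 346 × (208.4 − 191.0)/(208.4 + 191.0) = 346 × 17.4/399.4 ≈ 15.1 m/s.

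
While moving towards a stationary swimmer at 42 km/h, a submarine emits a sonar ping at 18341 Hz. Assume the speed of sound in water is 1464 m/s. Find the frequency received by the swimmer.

42 km/h = 11.67 m/s.
Moving source, stationary observer: f' = f · v/(v − v_s) since the source is approaching.
f' = 18341 × 1464/(1464 − 11.67) = 18341 × 1464/1452 ≈ 18488 Hz.

18488 Hz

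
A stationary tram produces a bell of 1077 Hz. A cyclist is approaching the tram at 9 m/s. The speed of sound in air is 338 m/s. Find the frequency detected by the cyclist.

Only the observer moves, toward the source, so f' = f · (v + v_o)/v.
f' = 1077 × (338 + 9)/338 = 1077 × 347/338 ≈ 1106 Hz.

1106 Hz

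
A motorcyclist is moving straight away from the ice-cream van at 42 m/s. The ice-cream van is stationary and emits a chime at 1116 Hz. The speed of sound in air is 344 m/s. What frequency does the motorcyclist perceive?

980 Hz

Moving observer, stationary source: f' = f · (v − v_o)/v.
f' = 1116 × (344 − 42)/344 = 1116 × 302/344 ≈ 980 Hz.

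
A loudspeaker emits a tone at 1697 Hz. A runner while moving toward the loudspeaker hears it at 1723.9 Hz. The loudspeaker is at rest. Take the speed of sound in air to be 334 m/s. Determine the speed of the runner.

f' = f · (v + v_o)/v ⇒ v_o = v · |f'/f − 1|.
v_o = 334 × |1723.9/1697 − 1| = 334 × 0.01585 ≈ 5.3 m/s.

5.3 m/s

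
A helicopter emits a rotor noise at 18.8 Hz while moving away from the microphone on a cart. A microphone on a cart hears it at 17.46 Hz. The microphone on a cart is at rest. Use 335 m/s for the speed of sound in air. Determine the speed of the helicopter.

26 m/s

f' = f · v/(v + v_s) ⇒ v_s = v · |1 − f/f'|.
v_s = 335 × |1 − 18.8/17.46| = 335 × 0.07675 ≈ 26 m/s.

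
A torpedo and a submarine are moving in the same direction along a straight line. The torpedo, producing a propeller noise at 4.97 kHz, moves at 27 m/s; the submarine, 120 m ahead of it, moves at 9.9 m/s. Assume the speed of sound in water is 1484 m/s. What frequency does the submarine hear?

The submarine is ahead, so the torpedo is moving toward it while the submarine is moving away from the torpedo.
General Doppler shift: f' = f · (v − v_o)/(v − v_s).
f' = 4.97 × (1484 − 9.9)/(1484 − 27) = 4.97 × 1474.1/1457 ≈ 5.03 kHz.

5.03 kHz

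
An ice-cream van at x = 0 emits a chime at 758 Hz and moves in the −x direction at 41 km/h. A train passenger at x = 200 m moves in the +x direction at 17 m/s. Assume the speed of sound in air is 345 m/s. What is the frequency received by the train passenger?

41 km/h = 11.39 m/s.
The observer lies on the +x side, so the source is heading away from the observer and the observer is heading away from the source.
General Doppler shift: f' = f · (v − v_o)/(v + v_s).
f' = 758 × (345 − 17)/(345 + 11.39) = 758 × 328/356.39 ≈ 698 Hz.

698 Hz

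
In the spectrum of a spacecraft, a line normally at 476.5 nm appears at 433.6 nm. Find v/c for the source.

0.094c

λ'/λ₀ = 0.9100 < 1 (blueshift), so the source is approaching.
λ'/λ₀ = √((1 − β)/(1 + β)) for an approaching source ⇒ β = (1 − r²)/(1 + r²) with r = λ'/λ₀.
β = (1 − 0.8280)/(1 + 0.8280) ≈ 0.094.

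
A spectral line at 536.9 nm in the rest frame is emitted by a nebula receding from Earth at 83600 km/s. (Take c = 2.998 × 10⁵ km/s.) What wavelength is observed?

715.0 nm

β = v/c = 83600/299800 = 0.2789.
Relativistic Doppler for wavelength: λ' = λ₀ · √((1 + β)/(1 − β)).
λ' = 536.9 × √(1.2789/0.7211) = 536.9 × 1.33167 ≈ 715.0 nm.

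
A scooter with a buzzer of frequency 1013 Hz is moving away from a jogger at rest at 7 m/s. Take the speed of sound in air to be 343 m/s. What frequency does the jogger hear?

Moving source, stationary observer: f' = f · v/(v + v_s) since the source is receding.
f' = 1013 × 343/(343 + 7) = 1013 × 343/350 ≈ 993 Hz.

993 Hz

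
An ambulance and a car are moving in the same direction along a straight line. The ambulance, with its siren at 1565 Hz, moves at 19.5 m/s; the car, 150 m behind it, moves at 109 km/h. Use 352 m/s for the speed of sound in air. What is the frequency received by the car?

109 km/h = 30.28 m/s.
The car is behind, so the ambulance is moving away from it while the car is moving toward the ambulance.
General Doppler shift: f' = f · (v + v_o)/(v + v_s).
f' = 1565 × (352 + 30.28)/(352 + 19.5) = 1565 × 382.28/371.5 ≈ 1610 Hz.

1610 Hz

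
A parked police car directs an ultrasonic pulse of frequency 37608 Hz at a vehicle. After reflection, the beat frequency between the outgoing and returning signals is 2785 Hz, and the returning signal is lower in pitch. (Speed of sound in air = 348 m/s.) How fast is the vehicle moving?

13.4 m/s

Double Doppler shift off a moving reflector: f₂ = f₀ · (v + u)/(v − u) (u > 0 toward emitter).
Returning signal is lower, so f₂ = f₀ − Δf = 37608 − 2785 = 34823 Hz.
Rearranging, u = v · (f₂ − f₀)/(f₂ + f₀) = 348 × -2785/72431 ≈ -13.4 m/s.
So the vehicle is moving at 13.4 m/s away from the emitter.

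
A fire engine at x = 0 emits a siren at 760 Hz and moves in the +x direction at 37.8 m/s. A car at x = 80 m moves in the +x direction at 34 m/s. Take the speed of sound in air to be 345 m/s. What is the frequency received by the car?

The observer lies on the +x side, so the source is heading toward the observer and the observer is heading away from the source.
With source approaching and observer receding, f' = f · (v − v_o)/(v − v_s).
f' = 760 × (345 − 34)/(345 − 37.8) = 760 × 311/307.2 ≈ 769 Hz.

769 Hz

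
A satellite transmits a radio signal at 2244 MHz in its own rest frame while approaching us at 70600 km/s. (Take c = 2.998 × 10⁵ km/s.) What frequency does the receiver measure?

2852.7 MHz

β = v/c = 70600/299800 = 0.2355.
Relativistic Doppler for frequency: f' = f₀ · √((1 + β)/(1 − β)).
f' = 2244 × √(1.2355/0.7645) = 2244 × 1.27124 ≈ 2852.7 MHz.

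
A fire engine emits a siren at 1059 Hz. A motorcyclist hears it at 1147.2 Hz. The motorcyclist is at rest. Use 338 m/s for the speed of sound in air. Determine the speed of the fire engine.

26 m/s

f' > f, so the fire engine is approaching.
f' = f · v/(v − v_s) ⇒ v_s = v · |1 − f/f'|.
v_s = 338 × |1 − 1059/1147.2| = 338 × 0.07688 ≈ 26 m/s.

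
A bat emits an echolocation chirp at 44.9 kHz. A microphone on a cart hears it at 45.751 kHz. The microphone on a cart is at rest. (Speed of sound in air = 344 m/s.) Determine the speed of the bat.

6.4 m/s

f' > f, so the bat is approaching.
f' = f · v/(v − v_s) ⇒ v_s = v · |1 − f/f'|.
v_s = 344 × |1 − 44.9/45.751| = 344 × 0.0186 ≈ 6.4 m/s.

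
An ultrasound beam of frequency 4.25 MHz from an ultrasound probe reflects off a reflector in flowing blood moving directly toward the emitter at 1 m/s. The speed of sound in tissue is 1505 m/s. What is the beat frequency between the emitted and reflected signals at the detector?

5652 Hz

The reflector in flowing blood first receives the wave as a moving observer: f₁ = f₀ · (v + u)/v = 4.25 × (1505 + 1)/1505 ≈ 4.25282 MHz.
On reflection it acts as a source moving toward the stationary detector: f₂ = f₁ · v/(v − u) = 4.25282 × 1505/1504 ≈ 4.25565 MHz.
Beat frequency (with f₀ = 4250000 Hz): |f₂ − f₀| = 2u·f₀/(v − u) = 2 × 1 × 4250000/1504 ≈ 5652 Hz.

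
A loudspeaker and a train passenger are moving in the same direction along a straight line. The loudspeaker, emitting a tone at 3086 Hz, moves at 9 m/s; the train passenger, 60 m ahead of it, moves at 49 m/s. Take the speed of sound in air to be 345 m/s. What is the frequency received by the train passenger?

The train passenger is ahead, so the loudspeaker is moving toward it while the train passenger is moving away from the loudspeaker.
With source approaching and observer receding, f' = f · (v − v_o)/(v − v_s).
f' = 3086 × (345 − 49)/(345 − 9) = 3086 × 296/336 ≈ 2719 Hz.

2719 Hz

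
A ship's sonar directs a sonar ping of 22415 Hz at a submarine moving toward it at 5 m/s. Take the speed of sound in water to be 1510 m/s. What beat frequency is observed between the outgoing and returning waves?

149 Hz

At the submarine (a moving observer), f₁ = f₀ · (v + u)/v = 22415 × 1515/1510 ≈ 22489.2 Hz.
The reflection then acts as a moving source: f₂ = f₁ · v/(v − u) ≈ 22563.9 Hz.
Beat frequency: |f₂ − f₀| = 2u·f₀/(v − u) = 2 × 5 × 22415/1505 ≈ 149 Hz.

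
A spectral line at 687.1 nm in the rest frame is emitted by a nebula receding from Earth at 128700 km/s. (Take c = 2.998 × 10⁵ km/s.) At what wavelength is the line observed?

β = v/c = 128700/299800 = 0.4293.
Relativistic Doppler for wavelength: λ' = λ₀ · √((1 + β)/(1 − β)).
λ' = 687.1 × √(1.4293/0.5707) = 687.1 × 1.58252 ≈ 1087.4 nm.

1087.4 nm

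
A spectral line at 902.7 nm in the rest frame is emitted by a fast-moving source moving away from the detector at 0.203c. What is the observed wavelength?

1109.0 nm

Relativistic Doppler for wavelength: λ' = λ₀ · √((1 + β)/(1 − β)).
λ' = 902.7 × √(1.2030/0.7970) = 902.7 × 1.22858 ≈ 1109.0 nm.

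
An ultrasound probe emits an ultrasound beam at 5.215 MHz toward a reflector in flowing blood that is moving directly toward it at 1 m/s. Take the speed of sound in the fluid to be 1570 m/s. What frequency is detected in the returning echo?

The reflector in flowing blood first receives the wave as a moving observer: f₁ = f₀ · (v + u)/v = 5.215 × (1570 + 1)/1570 ≈ 5.218 MHz.
On reflection it acts as a source moving toward the stationary detector: f₂ = f₁ · v/(v − u) = 5.218 × 1570/1569 ≈ 5.222 MHz.
Equivalently f₂ = f₀ · (v + u)/(v − u).

5.222 MHz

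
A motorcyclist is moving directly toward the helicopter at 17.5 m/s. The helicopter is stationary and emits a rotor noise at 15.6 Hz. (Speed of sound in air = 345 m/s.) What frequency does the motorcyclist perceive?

16.4 Hz

Moving observer, stationary source: f' = f · (v + v_o)/v.
f' = 15.6 × (345 + 17.5)/345 = 15.6 × 362.5/345 ≈ 16.4 Hz.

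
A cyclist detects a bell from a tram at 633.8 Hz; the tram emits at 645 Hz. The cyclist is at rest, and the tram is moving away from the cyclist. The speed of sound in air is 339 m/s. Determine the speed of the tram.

6.0 m/s

f' = f · v/(v + v_s) ⇒ v_s = v · |1 − f/f'|.
v_s = 339 × |1 − 645/633.8| = 339 × 0.01767 ≈ 6.0 m/s.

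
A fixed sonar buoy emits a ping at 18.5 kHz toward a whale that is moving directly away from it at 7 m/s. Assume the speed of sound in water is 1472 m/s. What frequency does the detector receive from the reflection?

The whale first receives the wave as a moving observer: f₁ = f₀ · (v − u)/v = 18.5 × (1472 − 7)/1472 ≈ 18.41 kHz.
The reflection then acts as a moving source: f₂ = f₁ · v/(v + u) ≈ 18.32 kHz.
Equivalently f₂ = f₀ · (v − u)/(v + u).

18.32 kHz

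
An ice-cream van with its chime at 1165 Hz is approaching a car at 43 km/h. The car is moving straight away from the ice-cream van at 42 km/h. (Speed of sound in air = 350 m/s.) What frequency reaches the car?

43 km/h = 11.94 m/s; 42 km/h = 11.67 m/s.
With source approaching and observer receding, f' = f · (v − v_o)/(v − v_s).
f' = 1165 × (350 − 11.67)/(350 − 11.94) = 1165 × 338.33/338.06 ≈ 1166 Hz.

1166 Hz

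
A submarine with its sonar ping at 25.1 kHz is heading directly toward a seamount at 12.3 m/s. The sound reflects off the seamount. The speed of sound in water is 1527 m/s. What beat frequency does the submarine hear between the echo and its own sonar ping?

The seamount receives the sound from a moving source: f₁ = f₀ · v/(v − v_e) = 25.1 × 1527/1514.7 ≈ 25.304 kHz.
On the return leg the submarine is a moving observer: f₂ = f₁ · (v + v_e)/v = 25.304 × 1539.3/1527 ≈ 25.508 kHz.
Beat against the emitted tone (with f₀ = 25100 Hz): |f₂ − f₀| = 2v_e·f₀/(v − v_e) = 2 × 12.3 × 25100/1514.7 ≈ 408 Hz.

408 Hz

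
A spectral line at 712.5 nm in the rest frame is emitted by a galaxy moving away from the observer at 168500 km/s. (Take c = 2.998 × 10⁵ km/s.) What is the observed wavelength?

β = v/c = 168500/299800 = 0.5620.
Relativistic Doppler for wavelength: λ' = λ₀ · √((1 + β)/(1 − β)).
λ' = 712.5 × √(1.5620/0.4380) = 712.5 × 1.88856 ≈ 1345.6 nm.

1345.6 nm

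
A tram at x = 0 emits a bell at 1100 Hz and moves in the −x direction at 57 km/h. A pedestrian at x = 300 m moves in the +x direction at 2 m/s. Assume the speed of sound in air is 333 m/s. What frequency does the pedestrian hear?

57 km/h = 15.83 m/s.
The observer lies on the +x side, so the source is heading away from the observer and the observer is heading away from the source.
With source receding and observer receding, f' = f · (v − v_o)/(v + v_s).
f' = 1100 × (333 − 2)/(333 + 15.83) = 1100 × 331/348.83 ≈ 1044 Hz.

1044 Hz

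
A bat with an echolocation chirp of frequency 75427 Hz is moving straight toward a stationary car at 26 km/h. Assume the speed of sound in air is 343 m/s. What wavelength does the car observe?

26 km/h = 7.222 m/s.
With the source moving toward a stationary observer, f' = f · v/(v − v_s).
f' = 75427 × 343/(343 − 7.222) ≈ 77049 Hz.
λ' = v/f' = 343/77049.4 ≈ 4.45 mm.

4.45 mm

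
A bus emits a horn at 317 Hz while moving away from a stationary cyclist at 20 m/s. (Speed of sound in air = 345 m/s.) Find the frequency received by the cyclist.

300 Hz

Moving source, stationary observer: f' = f · v/(v + v_s) since the source is receding.
f' = 317 × 345/(345 + 20) = 317 × 345/365 ≈ 300 Hz.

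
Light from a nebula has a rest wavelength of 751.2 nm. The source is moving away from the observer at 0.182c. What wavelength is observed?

Relativistic Doppler for wavelength: λ' = λ₀ · √((1 + β)/(1 − β)).
λ' = 751.2 × √(1.1820/0.8180) = 751.2 × 1.20208 ≈ 903.0 nm.

903.0 nm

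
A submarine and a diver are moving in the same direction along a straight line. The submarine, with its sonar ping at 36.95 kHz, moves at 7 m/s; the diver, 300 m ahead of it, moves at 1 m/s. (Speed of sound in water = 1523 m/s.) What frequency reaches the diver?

37.1 kHz

The diver is ahead, so the submarine is moving toward it while the diver is moving away from the submarine.
General Doppler shift: f' = f · (v − v_o)/(v − v_s).
f' = 36.95 × (1523 − 1)/(1523 − 7) = 36.95 × 1522/1516 ≈ 37.1 kHz.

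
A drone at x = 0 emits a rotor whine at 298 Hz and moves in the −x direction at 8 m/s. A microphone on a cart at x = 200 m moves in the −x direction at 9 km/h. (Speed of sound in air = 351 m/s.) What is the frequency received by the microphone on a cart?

9 km/h = 2.5 m/s.
The observer lies on the +x side, so the source is heading away from the observer and the observer is heading toward the source.
Both move, so f' = f · (v + v_o)/(v + v_s).
f' = 298 × (351 + 2.5)/(351 + 8) = 298 × 353.5/359 ≈ 293 Hz.

293 Hz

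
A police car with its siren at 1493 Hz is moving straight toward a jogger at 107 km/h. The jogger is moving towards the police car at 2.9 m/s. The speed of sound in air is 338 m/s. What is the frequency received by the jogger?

1651 Hz

107 km/h = 29.72 m/s.
General Doppler shift: f' = f · (v + v_o)/(v − v_s).
f' = 1493 × (338 + 2.9)/(338 − 29.72) = 1493 × 340.9/308.28 ≈ 1651 Hz.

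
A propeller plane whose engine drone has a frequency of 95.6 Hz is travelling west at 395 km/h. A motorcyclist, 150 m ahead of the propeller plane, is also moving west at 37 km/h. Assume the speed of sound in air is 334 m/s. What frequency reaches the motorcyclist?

138 Hz

395 km/h = 109.7 m/s; 37 km/h = 10.28 m/s.
The motorcyclist is ahead, so the propeller plane is moving toward it while the motorcyclist is moving away from the propeller plane.
General Doppler shift: f' = f · (v − v_o)/(v − v_s).
f' = 95.6 × (334 − 10.28)/(334 − 109.7) = 95.6 × 323.72/224.28 ≈ 138 Hz.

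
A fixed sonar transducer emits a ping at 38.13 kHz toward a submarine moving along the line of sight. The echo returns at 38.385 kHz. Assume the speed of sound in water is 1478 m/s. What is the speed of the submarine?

4.9 m/s

Double Doppler shift off a moving reflector: f₂ = f₀ · (v + u)/(v − u) (u > 0 toward emitter).
Rearranging, u = v · (f₂ − f₀)/(f₂ + f₀) = 1478 × 0.255/76.515 ≈ 4.9 m/s.
So the submarine is moving at 4.9 m/s toward the emitter.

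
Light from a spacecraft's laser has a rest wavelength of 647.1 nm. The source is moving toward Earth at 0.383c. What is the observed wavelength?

432.2 nm

Relativistic Doppler for wavelength: λ' = λ₀ · √((1 − β)/(1 + β)).
λ' = 647.1 × √(0.6170/1.3830) = 647.1 × 0.66793 ≈ 432.2 nm.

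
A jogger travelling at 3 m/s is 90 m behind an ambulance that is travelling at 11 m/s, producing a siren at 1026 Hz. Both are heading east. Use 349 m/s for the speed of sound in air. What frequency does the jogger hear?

1003 Hz

The jogger is behind, so the ambulance is moving away from it while the jogger is moving toward the ambulance.
Both move, so f' = f · (v + v_o)/(v + v_s).
f' = 1026 × (349 + 3)/(349 + 11) = 1026 × 352/360 ≈ 1003 Hz.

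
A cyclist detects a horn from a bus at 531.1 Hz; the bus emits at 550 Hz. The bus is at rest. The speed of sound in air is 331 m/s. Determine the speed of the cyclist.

f' < f, so the cyclist is receding.
f' = f · (v − v_o)/v ⇒ v_o = v · |f'/f − 1|.
v_o = 331 × |531.1/550 − 1| = 331 × 0.03436 ≈ 11.4 m/s.

11.4 m/s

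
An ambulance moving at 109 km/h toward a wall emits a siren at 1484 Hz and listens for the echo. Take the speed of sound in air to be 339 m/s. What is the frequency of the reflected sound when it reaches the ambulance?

1775 Hz

109 km/h = 30.28 m/s.
The wall receives the sound from a moving source: f₁ = f₀ · v/(v − v_e) = 1484 × 339/308.72 ≈ 1630 Hz.
On the return leg the ambulance is a moving observer: f₂ = f₁ · (v + v_e)/v = 1630 × 369.28/339 ≈ 1775 Hz.
Equivalently f₂ = f₀ · (v + v_e)/(v − v_e).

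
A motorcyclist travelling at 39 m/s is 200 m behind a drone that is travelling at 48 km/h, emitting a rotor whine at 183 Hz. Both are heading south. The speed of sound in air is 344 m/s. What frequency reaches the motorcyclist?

196 Hz

48 km/h = 13.33 m/s.
The motorcyclist is behind, so the drone is moving away from it while the motorcyclist is moving toward the drone.
With source receding and observer approaching, f' = f · (v + v_o)/(v + v_s).
f' = 183 × (344 + 39)/(344 + 13.33) = 183 × 383/357.33 ≈ 196 Hz.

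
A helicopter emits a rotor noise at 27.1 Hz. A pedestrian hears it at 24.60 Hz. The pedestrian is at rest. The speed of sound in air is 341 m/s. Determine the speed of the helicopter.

35 m/s

f' < f, so the helicopter is receding.
f' = f · v/(v + v_s) ⇒ v_s = v · |1 − f/f'|.
v_s = 341 × |1 − 27.1/24.60| = 341 × 0.1016 ≈ 35 m/s.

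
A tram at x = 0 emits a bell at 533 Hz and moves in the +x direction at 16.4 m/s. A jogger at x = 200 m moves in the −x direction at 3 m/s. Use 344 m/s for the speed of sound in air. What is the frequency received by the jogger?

The observer lies on the +x side, so the source is heading toward the observer and the observer is heading toward the source.
With source approaching and observer approaching, f' = f · (v + v_o)/(v − v_s).
f' = 533 × (344 + 3)/(344 − 16.4) = 533 × 347/327.6 ≈ 565 Hz.

565 Hz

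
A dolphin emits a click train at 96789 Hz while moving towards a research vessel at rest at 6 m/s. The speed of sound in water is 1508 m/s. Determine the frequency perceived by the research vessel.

With the source moving toward a stationary observer, f' = f · v/(v − v_s).
f' = 96789 × 1508/(1508 − 6) = 96789 × 1508/1502 ≈ 97176 Hz.

97176 Hz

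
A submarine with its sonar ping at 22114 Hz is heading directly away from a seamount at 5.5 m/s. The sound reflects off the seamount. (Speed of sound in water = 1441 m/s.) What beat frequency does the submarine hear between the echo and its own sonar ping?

168 Hz

The seamount receives the sound from a moving source: f₁ = f₀ · v/(v + v_e) = 22114 × 1441/1446.5 ≈ 22029.9 Hz.
On the return leg the submarine is a moving observer: f₂ = f₁ · (v − v_e)/v = 22029.9 × 1435.5/1441 ≈ 21945.8 Hz.
Equivalently f₂ = f₀ · (v − v_e)/(v + v_e).
Beat against the emitted tone: |f₂ − f₀| = 2v_e·f₀/(v + v_e) = 2 × 5.5 × 22114/1446.5 ≈ 168 Hz.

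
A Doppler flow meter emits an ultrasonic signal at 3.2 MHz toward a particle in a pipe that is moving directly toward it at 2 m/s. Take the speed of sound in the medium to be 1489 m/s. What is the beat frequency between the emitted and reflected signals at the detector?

At the particle in a pipe (a moving observer), f₁ = f₀ · (v + u)/v = 3.2 × 1491/1489 ≈ 3.20430 MHz.
The reflection then acts as a moving source: f₂ = f₁ · v/(v − u) ≈ 3.20861 MHz.
Beat frequency (with f₀ = 3200000 Hz): |f₂ − f₀| = 2u·f₀/(v − u) = 2 × 2 × 3200000/1487 ≈ 8608 Hz.

8608 Hz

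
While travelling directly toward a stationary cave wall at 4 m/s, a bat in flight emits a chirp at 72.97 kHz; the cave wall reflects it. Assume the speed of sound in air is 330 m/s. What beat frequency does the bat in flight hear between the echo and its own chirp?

1791 Hz

The cave wall receives the sound from a moving source: f₁ = f₀ · v/(v − v_e) = 72.97 × 330/326 ≈ 73.865 kHz.
On the return leg the bat in flight is a moving observer: f₂ = f₁ · (v + v_e)/v = 73.865 × 334/330 ≈ 74.761 kHz.
Beat against the emitted tone (with f₀ = 72970 Hz): |f₂ − f₀| = 2v_e·f₀/(v − v_e) = 2 × 4 × 72970/326 ≈ 1791 Hz.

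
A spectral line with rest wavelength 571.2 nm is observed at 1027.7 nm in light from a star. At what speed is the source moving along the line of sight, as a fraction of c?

0.528c

λ'/λ₀ = 1.7992 > 1 (redshift), so the source is receding.
λ'/λ₀ = √((1 + β)/(1 − β)) for a receding source ⇒ β = (r² − 1)/(r² + 1) with r = λ'/λ₀.
β = (3.2371 − 1)/(3.2371 + 1) ≈ 0.528.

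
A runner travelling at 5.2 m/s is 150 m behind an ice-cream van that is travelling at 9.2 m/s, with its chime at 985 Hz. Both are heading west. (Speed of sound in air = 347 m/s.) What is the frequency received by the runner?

The runner is behind, so the ice-cream van is moving away from it while the runner is moving toward the ice-cream van.
With source receding and observer approaching, f' = f · (v + v_o)/(v + v_s).
f' = 985 × (347 + 5.2)/(347 + 9.2) = 985 × 352.2/356.2 ≈ 974 Hz.

974 Hz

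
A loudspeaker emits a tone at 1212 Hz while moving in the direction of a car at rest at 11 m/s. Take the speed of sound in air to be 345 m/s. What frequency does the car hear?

1252 Hz

Only the source moves, toward the listener, so f' = f · v/(v − v_s).
f' = 1212 × 345/(345 − 11) = 1212 × 345/334 ≈ 1252 Hz.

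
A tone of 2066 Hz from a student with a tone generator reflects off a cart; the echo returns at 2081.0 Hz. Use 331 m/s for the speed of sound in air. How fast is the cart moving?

1.20 m/s

Double Doppler shift off a moving reflector: f₂ = f₀ · (v + u)/(v − u) (u > 0 toward emitter).
Rearranging, u = v · (f₂ − f₀)/(f₂ + f₀) = 331 × 15.0/4147.0 ≈ 1.20 m/s.
So the cart is moving at 1.20 m/s toward the emitter.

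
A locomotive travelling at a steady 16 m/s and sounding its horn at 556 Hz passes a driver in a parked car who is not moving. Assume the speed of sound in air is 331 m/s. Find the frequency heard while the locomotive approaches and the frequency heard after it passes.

584 Hz approaching; 530 Hz receding

Approaching: f₁ = f · v/(v − v_s) = 556 × 331/315 ≈ 584 Hz.
Receding: f₂ = f · v/(v + v_s) = 556 × 331/347 ≈ 530 Hz.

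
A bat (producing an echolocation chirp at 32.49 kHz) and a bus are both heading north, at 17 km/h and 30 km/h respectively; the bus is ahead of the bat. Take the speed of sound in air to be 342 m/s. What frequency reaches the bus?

17 km/h = 4.722 m/s; 30 km/h = 8.333 m/s.
The bus is ahead, so the bat is moving toward it while the bus is moving away from the bat.
With source approaching and observer receding, f' = f · (v − v_o)/(v − v_s).
f' = 32.49 × (342 − 8.333)/(342 − 4.722) = 32.49 × 333.67/337.28 ≈ 32.1 kHz.

32.1 kHz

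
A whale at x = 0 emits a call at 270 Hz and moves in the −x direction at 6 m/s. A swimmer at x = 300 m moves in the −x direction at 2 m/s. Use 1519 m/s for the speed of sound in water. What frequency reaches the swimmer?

The observer lies on the +x side, so the source is heading away from the observer and the observer is heading toward the source.
General Doppler shift: f' = f · (v + v_o)/(v + v_s).
f' = 270 × (1519 + 2)/(1519 + 6) = 270 × 1521/1525 ≈ 269 Hz.

269 Hz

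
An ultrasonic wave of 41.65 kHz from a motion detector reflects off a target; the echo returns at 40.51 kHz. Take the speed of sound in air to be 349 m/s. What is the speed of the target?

4.8 m/s

Double Doppler shift off a moving reflector: f₂ = f₀ · (v + u)/(v − u) (u > 0 toward emitter).
Rearranging, u = v · (f₂ − f₀)/(f₂ + f₀) = 349 × -1.14/82.16 ≈ -4.8 m/s.
So the target is moving at 4.8 m/s away from the emitter.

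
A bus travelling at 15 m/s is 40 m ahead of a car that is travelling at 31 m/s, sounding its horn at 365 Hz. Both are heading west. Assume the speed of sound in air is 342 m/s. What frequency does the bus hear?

The bus is ahead, so the car is moving toward it while the bus is moving away from the car.
Both move, so f' = f · (v − v_o)/(v − v_s).
f' = 365 × (342 − 15)/(342 − 31) = 365 × 327/311 ≈ 384 Hz.

384 Hz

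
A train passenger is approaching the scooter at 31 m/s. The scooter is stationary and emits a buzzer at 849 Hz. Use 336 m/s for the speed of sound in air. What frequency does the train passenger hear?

Only the observer moves, toward the source, so f' = f · (v + v_o)/v.
f' = 849 × (336 + 31)/336 = 849 × 367/336 ≈ 927 Hz.

927 Hz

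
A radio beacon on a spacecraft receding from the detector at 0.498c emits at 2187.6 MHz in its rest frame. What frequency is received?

1266.4 MHz

Relativistic Doppler for frequency: f' = f₀ · √((1 − β)/(1 + β)).
f' = 2187.6 × √(0.5020/1.4980) = 2187.6 × 0.57889 ≈ 1266.4 MHz.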